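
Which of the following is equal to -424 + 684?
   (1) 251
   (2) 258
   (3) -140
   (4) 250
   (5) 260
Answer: 5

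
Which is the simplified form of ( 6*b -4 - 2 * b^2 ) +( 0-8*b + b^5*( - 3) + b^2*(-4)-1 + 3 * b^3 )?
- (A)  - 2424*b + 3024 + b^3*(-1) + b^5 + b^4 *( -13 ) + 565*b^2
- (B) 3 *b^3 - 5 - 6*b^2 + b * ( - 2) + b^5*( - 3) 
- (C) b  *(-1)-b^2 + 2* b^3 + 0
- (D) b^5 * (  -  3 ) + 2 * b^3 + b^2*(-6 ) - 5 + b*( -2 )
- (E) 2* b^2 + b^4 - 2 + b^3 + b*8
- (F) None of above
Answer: B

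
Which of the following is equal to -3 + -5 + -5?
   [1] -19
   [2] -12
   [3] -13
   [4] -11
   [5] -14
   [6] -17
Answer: 3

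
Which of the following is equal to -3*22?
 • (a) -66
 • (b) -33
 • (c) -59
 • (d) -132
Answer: a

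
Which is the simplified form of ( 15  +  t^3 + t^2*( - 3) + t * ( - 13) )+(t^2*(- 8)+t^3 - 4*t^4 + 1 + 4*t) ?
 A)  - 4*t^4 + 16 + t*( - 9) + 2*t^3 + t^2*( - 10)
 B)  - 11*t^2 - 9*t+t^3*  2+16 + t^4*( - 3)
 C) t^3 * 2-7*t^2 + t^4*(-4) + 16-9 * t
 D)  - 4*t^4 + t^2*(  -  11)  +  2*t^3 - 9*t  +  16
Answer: D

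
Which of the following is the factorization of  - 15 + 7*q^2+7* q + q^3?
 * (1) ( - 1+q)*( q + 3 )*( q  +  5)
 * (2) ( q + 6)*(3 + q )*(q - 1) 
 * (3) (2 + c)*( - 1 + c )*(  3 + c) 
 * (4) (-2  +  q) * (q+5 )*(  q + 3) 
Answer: 1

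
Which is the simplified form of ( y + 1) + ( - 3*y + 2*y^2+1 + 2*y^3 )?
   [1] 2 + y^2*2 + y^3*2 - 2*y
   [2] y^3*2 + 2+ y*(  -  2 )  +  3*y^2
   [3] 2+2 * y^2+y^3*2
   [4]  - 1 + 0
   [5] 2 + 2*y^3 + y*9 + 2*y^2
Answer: 1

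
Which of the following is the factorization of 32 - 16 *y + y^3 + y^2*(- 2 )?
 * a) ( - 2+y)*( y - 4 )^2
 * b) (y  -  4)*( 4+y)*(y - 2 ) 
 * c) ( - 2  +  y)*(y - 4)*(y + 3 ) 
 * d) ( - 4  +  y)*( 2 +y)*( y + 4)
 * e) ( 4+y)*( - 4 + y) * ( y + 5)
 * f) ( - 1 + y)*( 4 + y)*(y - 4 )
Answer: b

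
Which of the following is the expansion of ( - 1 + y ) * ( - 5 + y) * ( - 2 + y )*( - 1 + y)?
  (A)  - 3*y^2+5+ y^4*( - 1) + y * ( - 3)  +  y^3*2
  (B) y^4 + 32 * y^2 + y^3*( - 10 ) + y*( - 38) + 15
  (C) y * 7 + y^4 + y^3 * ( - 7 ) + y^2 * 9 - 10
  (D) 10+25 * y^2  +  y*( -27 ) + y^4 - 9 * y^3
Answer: D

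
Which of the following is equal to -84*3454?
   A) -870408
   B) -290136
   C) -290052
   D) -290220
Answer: B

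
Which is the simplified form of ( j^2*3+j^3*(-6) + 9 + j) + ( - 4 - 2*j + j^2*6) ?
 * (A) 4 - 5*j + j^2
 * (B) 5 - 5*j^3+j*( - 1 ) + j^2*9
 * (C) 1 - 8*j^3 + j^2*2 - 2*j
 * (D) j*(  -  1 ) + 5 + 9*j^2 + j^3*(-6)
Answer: D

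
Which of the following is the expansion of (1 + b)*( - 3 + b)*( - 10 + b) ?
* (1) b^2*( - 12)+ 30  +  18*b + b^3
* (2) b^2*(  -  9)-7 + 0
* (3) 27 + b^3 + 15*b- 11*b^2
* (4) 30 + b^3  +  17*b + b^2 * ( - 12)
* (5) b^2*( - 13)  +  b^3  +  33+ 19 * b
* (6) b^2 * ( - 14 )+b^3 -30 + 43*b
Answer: 4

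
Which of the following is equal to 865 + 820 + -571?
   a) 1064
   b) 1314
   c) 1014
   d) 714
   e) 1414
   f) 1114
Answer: f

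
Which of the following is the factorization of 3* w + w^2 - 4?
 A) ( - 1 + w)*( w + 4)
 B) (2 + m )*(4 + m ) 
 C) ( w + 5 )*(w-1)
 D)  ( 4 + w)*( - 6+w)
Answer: A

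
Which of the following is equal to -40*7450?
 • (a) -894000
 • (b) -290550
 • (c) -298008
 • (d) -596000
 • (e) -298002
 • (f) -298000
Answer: f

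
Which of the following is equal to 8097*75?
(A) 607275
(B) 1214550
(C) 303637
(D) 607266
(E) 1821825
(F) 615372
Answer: A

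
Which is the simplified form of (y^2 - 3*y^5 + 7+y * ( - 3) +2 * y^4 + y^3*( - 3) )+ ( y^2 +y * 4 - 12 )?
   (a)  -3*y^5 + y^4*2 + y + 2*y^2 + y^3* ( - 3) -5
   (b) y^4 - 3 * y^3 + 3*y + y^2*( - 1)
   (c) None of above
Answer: a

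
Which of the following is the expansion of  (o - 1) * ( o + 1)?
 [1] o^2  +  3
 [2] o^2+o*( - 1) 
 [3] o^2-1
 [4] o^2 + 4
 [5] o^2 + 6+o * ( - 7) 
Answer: 3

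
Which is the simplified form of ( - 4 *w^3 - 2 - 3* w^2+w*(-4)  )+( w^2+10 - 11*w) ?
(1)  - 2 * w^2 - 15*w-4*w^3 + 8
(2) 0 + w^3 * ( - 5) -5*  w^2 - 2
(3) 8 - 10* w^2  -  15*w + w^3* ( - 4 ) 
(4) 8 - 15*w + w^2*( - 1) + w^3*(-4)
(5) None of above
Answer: 1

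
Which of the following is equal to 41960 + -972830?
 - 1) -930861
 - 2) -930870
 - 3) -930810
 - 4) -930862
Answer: 2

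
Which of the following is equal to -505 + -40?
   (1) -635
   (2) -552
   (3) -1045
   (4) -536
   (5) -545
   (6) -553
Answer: 5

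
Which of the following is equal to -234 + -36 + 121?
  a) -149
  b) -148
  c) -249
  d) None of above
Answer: a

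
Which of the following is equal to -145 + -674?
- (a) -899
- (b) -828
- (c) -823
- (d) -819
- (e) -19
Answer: d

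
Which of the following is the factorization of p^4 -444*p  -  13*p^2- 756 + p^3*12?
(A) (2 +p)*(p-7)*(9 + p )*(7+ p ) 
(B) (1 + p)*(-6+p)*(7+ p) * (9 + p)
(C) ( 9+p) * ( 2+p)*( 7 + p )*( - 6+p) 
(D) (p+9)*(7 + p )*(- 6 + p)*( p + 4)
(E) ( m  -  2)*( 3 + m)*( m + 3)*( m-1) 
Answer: C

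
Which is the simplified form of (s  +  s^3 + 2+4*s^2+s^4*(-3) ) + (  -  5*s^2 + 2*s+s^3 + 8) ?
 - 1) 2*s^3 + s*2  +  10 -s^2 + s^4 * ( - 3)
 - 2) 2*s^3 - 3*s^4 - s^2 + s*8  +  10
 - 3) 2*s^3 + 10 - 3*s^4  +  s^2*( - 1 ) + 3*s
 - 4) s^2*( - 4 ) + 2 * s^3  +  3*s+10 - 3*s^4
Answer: 3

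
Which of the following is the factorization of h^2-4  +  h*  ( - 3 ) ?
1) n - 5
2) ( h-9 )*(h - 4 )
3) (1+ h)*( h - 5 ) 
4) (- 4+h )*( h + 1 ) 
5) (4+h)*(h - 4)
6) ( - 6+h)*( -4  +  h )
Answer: 4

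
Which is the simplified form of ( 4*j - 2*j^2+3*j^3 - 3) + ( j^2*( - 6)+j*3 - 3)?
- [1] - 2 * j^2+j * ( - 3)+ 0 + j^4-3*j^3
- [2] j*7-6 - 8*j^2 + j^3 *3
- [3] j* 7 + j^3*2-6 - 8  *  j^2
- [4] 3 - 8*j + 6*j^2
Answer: 2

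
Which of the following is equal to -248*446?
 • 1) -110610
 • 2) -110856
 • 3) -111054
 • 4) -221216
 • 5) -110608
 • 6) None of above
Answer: 5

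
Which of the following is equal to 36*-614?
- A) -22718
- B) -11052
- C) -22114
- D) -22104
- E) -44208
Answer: D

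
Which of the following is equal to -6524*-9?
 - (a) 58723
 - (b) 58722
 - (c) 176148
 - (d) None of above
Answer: d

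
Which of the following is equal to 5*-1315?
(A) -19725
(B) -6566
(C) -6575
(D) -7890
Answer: C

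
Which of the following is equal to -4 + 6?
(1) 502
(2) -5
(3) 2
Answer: 3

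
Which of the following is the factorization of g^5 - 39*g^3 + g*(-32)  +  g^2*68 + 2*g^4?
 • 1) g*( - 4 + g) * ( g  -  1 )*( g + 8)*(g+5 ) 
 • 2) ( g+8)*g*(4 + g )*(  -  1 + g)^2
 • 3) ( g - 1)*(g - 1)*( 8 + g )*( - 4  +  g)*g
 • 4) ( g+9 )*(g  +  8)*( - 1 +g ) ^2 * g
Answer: 3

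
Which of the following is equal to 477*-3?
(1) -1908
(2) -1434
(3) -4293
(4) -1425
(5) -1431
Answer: 5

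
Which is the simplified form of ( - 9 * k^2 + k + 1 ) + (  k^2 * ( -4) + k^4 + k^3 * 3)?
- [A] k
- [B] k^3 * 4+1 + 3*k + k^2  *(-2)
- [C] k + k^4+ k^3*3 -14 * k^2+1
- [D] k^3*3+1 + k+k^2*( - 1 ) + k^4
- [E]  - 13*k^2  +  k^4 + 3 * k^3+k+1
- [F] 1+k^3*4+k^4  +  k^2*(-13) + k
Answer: E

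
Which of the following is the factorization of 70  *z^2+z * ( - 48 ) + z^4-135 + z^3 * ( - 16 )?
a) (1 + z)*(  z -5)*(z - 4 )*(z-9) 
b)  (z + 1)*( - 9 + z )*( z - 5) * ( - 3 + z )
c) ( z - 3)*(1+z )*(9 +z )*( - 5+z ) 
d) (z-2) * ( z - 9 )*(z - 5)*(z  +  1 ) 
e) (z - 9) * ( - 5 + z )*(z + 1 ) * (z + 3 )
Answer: b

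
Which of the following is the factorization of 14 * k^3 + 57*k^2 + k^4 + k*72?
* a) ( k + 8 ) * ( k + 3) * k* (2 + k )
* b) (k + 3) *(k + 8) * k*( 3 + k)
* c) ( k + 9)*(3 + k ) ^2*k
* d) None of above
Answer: b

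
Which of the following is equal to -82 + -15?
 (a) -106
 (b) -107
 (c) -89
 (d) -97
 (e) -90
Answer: d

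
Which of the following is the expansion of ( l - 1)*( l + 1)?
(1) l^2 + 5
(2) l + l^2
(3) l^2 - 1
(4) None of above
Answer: 3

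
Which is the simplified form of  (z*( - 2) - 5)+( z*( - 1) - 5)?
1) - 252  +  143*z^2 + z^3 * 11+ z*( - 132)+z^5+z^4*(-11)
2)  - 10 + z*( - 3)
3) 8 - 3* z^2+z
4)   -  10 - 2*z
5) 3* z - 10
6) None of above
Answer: 2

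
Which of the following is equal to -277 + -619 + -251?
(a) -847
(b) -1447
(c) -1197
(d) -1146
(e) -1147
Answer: e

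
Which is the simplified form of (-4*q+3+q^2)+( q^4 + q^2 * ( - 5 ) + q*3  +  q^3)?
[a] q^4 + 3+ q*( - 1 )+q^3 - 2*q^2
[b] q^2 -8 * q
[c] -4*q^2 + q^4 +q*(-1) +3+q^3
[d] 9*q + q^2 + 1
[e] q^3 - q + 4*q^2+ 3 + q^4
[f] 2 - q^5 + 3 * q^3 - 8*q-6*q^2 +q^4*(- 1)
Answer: c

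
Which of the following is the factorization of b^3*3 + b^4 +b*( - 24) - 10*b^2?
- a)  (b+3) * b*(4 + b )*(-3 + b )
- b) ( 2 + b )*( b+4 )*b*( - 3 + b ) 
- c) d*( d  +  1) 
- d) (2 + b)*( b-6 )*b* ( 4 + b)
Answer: b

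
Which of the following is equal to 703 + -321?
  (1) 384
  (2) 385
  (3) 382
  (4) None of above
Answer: 3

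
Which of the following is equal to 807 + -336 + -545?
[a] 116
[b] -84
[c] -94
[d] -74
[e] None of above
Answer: d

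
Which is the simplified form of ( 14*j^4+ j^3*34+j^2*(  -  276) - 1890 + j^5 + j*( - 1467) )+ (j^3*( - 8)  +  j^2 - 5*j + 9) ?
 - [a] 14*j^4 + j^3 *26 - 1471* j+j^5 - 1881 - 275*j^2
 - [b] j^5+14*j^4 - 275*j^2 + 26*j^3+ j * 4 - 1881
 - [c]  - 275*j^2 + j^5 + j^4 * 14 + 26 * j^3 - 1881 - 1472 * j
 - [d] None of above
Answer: c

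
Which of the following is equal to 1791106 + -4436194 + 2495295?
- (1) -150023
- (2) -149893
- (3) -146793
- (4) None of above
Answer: 4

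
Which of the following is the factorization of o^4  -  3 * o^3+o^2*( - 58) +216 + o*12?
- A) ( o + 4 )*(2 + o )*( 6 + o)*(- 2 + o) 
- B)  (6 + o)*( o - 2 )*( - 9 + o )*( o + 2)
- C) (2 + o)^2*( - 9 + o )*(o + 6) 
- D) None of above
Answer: B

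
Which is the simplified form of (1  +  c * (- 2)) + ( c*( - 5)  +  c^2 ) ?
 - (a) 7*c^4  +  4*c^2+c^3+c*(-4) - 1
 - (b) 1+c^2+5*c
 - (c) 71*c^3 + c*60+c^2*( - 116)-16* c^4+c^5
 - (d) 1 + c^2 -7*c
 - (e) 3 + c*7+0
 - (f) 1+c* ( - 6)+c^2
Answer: d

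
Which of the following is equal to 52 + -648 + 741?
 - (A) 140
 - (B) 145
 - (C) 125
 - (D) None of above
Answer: B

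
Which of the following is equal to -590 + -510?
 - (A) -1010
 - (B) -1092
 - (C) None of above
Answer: C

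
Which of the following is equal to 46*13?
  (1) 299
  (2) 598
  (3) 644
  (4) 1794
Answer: 2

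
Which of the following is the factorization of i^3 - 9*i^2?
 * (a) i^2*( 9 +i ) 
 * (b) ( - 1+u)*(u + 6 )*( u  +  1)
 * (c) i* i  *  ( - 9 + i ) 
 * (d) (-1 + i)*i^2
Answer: c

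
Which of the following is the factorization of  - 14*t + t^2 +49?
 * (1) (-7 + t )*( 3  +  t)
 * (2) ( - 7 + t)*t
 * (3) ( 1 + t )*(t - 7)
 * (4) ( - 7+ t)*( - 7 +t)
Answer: 4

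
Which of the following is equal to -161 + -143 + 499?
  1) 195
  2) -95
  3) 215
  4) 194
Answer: 1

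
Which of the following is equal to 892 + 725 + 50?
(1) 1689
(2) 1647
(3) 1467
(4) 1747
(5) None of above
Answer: 5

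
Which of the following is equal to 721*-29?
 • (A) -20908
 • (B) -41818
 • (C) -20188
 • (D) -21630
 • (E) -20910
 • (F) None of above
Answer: F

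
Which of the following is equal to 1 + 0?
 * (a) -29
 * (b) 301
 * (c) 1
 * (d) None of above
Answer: c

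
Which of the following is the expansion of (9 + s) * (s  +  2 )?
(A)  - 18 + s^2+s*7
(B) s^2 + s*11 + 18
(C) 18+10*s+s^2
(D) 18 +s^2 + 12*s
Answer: B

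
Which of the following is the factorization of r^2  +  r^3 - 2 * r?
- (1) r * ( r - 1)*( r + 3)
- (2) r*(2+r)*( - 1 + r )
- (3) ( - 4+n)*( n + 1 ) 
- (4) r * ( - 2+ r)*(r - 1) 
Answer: 2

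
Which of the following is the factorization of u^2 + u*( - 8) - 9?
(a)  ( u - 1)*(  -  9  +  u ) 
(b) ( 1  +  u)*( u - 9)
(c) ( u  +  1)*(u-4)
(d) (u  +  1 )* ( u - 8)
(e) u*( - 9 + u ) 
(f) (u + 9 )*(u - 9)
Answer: b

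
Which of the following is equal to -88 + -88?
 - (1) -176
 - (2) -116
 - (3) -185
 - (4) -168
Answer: 1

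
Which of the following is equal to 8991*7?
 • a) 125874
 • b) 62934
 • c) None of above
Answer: c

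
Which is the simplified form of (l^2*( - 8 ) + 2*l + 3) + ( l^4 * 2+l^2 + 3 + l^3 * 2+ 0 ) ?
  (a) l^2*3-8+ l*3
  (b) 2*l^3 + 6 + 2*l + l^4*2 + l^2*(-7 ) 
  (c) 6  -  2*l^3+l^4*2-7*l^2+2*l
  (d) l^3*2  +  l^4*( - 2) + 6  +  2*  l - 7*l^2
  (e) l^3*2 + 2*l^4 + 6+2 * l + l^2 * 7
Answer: b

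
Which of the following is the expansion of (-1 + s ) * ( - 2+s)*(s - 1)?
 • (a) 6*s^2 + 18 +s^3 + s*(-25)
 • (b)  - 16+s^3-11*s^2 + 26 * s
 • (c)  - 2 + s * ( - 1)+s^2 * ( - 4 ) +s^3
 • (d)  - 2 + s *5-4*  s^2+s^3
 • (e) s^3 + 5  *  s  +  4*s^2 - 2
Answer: d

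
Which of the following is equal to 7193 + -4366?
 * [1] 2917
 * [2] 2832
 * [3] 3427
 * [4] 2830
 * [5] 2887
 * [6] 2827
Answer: 6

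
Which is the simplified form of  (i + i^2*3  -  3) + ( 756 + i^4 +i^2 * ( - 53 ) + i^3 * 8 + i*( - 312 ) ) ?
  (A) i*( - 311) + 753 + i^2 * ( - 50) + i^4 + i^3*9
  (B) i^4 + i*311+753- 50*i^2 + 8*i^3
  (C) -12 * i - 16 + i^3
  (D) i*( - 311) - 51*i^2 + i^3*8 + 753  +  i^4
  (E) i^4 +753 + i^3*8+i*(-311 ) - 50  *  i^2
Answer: E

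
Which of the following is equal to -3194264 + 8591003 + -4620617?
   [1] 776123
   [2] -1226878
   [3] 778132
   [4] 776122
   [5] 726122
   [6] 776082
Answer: 4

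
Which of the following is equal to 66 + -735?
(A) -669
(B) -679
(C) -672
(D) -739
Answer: A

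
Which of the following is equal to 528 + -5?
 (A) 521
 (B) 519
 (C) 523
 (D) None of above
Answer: C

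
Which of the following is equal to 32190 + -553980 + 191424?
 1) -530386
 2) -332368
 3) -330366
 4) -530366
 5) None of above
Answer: 3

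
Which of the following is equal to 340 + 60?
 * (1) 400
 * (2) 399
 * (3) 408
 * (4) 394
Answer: 1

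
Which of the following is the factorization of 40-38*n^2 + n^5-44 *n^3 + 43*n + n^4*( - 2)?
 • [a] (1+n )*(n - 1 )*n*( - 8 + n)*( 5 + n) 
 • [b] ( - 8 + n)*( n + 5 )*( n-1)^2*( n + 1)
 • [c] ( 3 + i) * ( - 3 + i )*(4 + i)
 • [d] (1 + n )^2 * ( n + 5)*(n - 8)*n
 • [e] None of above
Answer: e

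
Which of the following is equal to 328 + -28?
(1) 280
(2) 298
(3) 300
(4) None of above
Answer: 3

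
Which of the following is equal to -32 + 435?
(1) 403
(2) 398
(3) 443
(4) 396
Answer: 1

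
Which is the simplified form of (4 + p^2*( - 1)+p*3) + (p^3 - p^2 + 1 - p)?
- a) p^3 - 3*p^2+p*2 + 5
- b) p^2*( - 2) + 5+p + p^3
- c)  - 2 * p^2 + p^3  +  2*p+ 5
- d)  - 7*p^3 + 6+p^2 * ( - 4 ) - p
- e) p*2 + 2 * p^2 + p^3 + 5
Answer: c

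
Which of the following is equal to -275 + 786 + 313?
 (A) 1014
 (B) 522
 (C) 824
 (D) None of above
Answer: C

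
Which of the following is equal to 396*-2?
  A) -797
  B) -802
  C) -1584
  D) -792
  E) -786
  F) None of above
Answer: D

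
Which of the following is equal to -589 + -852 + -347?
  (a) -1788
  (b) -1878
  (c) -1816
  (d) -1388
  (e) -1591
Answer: a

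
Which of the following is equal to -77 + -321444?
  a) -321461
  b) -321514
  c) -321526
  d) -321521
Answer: d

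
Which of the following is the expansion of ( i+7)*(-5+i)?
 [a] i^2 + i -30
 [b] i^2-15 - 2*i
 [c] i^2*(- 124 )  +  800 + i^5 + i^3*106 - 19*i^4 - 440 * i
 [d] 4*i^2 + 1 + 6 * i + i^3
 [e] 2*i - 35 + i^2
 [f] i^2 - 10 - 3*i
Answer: e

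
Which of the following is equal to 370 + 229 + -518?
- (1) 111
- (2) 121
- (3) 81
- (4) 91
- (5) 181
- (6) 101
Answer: 3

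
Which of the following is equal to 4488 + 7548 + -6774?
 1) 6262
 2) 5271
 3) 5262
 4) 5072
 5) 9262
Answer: 3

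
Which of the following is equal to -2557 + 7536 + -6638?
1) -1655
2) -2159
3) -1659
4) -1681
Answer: 3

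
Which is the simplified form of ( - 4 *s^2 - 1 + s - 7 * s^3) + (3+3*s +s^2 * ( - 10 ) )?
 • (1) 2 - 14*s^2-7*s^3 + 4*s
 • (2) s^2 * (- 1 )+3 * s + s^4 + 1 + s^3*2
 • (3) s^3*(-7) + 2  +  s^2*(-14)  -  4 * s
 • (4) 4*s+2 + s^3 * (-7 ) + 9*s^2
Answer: 1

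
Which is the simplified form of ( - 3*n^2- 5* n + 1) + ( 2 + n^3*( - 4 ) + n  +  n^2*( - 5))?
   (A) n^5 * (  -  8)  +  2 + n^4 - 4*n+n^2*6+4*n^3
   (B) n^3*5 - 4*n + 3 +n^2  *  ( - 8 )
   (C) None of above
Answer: C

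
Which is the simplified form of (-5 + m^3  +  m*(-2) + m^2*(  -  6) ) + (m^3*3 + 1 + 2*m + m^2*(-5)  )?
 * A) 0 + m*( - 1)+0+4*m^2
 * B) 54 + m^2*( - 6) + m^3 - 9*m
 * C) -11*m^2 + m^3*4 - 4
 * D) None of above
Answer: C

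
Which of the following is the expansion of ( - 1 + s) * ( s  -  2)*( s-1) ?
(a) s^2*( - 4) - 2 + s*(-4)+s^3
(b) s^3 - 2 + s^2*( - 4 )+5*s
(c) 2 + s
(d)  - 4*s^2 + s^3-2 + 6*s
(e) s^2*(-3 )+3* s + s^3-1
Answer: b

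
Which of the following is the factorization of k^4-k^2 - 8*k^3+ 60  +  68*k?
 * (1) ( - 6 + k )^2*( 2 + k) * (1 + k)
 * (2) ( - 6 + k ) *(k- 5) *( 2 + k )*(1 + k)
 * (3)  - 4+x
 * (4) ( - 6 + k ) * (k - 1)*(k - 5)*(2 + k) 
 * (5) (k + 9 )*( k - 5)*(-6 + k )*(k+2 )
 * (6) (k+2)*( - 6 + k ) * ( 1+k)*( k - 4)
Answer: 2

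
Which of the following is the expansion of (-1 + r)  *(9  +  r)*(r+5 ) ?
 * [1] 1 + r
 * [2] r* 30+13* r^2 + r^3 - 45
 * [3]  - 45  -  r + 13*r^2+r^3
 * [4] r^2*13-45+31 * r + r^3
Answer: 4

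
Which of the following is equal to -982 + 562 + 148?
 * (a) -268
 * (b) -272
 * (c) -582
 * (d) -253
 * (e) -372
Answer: b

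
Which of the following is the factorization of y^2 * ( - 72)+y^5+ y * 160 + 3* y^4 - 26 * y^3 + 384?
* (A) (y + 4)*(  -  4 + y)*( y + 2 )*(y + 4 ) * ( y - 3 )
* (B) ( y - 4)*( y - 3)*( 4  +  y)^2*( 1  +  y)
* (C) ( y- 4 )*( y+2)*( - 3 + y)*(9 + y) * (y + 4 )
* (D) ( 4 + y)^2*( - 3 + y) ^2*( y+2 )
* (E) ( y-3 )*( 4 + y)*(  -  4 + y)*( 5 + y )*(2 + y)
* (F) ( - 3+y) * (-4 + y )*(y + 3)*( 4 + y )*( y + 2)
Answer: A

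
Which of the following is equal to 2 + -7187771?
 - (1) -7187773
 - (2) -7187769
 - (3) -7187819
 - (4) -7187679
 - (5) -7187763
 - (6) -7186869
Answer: 2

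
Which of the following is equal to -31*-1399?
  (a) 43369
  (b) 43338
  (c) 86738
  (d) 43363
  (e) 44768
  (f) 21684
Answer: a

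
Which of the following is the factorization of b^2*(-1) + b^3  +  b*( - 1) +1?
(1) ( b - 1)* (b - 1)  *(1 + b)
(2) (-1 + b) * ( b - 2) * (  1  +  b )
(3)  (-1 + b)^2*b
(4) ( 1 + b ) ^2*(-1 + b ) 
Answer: 1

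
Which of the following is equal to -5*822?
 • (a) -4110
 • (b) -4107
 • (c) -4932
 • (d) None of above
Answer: a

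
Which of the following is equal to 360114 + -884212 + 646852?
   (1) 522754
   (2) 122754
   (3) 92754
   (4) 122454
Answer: 2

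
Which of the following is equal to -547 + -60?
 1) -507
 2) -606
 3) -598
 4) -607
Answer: 4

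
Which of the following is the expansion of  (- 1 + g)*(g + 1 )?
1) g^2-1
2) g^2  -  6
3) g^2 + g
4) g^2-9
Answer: 1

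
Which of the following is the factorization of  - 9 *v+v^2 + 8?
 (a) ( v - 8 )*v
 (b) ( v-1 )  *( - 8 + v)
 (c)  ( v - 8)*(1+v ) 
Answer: b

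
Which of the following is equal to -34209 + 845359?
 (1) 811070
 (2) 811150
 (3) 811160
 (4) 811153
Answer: 2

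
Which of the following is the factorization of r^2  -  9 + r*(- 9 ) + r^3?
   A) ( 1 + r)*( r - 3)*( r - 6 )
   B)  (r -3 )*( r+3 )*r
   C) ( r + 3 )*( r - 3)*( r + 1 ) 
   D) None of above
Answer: C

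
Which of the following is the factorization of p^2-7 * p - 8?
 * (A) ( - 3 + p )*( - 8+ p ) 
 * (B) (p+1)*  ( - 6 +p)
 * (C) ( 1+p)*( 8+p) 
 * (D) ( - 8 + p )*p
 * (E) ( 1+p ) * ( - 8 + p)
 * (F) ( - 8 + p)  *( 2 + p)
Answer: E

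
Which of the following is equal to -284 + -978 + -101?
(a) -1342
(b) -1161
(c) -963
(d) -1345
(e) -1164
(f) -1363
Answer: f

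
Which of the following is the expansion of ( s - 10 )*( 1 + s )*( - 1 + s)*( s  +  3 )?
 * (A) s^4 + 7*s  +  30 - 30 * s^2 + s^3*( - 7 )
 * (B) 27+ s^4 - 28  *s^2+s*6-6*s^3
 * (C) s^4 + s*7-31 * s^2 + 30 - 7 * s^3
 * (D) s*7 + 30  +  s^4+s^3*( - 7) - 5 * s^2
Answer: C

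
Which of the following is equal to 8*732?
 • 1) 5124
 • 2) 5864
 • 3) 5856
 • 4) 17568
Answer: 3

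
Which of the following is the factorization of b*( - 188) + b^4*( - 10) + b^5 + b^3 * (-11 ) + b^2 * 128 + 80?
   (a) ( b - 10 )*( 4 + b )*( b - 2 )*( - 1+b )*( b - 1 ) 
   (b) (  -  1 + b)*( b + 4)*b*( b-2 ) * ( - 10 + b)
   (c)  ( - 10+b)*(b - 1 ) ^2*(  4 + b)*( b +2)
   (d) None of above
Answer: a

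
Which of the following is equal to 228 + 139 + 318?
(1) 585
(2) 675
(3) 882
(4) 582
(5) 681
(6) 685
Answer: 6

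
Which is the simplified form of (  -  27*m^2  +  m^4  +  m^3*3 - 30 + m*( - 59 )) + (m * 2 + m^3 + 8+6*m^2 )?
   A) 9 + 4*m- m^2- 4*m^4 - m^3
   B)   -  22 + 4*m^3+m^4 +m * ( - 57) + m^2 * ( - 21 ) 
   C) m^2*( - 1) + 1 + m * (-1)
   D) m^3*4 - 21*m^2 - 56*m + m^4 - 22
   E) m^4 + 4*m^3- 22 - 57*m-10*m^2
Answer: B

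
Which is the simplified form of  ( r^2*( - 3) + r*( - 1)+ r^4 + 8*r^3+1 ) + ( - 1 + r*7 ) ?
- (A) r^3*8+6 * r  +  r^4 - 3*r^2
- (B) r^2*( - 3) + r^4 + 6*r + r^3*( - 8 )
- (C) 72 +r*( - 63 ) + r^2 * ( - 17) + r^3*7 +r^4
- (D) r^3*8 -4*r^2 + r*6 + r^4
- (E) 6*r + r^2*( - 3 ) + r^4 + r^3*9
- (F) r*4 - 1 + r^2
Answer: A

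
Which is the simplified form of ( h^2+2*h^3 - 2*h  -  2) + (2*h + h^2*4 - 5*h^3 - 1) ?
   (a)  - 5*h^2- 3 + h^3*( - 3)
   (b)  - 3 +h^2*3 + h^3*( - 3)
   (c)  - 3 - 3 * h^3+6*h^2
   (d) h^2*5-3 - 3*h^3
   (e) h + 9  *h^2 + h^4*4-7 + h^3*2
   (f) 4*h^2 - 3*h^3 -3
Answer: d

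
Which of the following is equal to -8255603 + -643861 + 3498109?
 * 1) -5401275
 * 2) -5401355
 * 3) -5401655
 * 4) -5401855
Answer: 2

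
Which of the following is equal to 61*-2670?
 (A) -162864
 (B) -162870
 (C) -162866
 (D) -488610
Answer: B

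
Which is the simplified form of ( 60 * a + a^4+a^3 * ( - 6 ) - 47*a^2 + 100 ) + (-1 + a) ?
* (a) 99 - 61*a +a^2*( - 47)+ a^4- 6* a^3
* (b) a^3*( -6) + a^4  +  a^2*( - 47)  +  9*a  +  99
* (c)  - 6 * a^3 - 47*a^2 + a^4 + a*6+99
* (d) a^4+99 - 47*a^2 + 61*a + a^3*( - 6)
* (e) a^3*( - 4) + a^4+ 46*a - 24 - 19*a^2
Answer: d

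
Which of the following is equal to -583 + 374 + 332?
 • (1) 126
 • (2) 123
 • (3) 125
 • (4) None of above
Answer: 2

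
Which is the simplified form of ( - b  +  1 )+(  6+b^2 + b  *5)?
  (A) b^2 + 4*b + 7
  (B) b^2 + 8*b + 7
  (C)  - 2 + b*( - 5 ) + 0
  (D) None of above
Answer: A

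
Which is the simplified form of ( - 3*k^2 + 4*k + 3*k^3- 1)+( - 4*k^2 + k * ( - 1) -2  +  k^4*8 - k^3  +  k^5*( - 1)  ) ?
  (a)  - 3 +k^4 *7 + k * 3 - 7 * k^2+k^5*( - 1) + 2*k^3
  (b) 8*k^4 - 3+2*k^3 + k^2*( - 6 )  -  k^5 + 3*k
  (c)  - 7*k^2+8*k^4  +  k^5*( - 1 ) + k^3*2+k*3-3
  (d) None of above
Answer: c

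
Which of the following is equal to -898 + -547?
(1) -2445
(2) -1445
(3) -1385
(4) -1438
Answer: 2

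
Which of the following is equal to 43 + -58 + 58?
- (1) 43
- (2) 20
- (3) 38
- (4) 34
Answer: 1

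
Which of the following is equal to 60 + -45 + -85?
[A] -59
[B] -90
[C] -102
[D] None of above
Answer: D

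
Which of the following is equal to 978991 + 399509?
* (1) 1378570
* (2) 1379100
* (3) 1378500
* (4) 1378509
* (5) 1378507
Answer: 3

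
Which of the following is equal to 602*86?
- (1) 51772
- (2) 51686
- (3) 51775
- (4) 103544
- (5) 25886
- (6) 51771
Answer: 1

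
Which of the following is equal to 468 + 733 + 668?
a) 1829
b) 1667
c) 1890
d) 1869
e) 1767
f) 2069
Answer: d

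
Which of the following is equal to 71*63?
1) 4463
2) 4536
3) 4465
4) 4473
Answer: 4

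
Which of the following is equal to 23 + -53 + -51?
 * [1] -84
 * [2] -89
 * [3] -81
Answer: 3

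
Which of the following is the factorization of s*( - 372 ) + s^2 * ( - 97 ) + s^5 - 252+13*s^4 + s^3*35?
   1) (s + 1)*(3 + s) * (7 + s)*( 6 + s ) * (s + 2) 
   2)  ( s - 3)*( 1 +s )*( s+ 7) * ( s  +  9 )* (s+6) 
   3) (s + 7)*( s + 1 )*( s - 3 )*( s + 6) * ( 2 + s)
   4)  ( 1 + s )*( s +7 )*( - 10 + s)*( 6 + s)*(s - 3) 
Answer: 3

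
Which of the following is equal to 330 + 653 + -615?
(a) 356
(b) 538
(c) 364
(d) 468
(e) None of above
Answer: e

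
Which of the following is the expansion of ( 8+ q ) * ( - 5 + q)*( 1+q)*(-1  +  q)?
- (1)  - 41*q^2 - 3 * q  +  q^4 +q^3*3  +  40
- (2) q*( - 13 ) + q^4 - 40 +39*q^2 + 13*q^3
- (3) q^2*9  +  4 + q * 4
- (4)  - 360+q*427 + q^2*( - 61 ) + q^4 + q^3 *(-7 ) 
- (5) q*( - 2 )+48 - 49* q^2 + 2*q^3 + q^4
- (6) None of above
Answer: 1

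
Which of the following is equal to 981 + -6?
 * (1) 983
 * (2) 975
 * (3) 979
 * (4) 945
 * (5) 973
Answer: 2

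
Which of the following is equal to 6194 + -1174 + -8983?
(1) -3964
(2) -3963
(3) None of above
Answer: 2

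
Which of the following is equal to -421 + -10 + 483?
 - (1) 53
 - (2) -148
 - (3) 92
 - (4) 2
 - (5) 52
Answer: 5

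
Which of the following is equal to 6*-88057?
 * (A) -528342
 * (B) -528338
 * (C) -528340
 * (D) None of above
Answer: A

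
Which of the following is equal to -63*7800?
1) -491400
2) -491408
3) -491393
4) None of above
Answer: 1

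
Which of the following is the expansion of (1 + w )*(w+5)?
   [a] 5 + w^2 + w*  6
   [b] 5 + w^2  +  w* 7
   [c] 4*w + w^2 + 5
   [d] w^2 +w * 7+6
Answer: a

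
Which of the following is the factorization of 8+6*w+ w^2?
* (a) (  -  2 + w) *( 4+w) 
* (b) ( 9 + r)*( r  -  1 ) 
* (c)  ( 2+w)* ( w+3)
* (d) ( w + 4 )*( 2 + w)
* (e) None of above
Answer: d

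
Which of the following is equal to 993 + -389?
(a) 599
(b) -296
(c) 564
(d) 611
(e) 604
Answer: e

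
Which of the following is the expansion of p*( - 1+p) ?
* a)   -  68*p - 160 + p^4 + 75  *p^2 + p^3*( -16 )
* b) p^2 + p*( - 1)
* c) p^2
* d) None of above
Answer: b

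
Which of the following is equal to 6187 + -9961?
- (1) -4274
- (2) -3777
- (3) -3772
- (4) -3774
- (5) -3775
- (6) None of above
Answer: 4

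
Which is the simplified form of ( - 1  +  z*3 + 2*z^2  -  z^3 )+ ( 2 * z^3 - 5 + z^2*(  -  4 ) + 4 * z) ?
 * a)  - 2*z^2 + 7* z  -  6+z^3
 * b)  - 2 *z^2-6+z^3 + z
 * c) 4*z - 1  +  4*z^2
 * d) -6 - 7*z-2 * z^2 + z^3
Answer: a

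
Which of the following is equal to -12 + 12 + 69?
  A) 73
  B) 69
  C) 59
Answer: B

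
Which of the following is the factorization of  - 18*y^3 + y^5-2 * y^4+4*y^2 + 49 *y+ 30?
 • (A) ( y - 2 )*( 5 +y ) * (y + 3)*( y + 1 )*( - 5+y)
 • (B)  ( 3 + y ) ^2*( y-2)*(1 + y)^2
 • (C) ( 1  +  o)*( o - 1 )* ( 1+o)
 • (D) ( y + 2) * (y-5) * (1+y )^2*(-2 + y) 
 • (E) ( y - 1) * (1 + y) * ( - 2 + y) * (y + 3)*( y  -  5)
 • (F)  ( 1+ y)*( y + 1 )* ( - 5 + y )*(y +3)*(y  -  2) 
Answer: F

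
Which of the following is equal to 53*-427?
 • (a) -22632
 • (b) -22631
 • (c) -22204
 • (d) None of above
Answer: b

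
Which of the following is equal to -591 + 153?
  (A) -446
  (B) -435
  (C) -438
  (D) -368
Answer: C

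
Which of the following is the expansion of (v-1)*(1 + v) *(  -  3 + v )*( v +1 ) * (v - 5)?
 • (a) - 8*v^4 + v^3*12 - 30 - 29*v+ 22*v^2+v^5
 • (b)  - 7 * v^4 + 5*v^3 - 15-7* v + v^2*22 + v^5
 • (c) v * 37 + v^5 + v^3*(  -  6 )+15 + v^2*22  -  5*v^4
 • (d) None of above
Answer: d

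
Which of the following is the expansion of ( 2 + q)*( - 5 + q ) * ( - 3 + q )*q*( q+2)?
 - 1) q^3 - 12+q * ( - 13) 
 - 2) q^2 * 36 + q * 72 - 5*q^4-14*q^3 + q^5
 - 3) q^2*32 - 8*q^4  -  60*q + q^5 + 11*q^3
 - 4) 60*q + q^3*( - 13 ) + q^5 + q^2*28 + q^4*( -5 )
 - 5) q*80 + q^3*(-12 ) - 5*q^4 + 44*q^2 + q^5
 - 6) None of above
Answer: 6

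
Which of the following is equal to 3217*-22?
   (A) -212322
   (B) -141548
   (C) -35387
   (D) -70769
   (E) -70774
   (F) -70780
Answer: E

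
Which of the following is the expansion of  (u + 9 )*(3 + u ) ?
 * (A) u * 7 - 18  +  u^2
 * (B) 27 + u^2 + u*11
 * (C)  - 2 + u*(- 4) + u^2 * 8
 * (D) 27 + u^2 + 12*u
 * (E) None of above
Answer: D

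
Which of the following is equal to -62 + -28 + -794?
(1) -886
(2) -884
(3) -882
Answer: 2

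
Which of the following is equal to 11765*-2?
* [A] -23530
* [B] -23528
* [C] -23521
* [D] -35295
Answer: A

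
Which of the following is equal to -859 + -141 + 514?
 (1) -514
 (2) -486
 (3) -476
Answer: 2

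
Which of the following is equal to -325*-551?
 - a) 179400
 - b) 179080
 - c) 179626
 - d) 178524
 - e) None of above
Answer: e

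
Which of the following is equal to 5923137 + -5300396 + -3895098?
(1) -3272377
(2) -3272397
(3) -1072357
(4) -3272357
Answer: 4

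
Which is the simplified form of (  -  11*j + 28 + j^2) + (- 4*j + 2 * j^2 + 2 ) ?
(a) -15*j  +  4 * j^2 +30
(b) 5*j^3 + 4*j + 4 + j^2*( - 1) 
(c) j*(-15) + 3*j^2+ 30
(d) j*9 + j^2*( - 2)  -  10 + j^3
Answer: c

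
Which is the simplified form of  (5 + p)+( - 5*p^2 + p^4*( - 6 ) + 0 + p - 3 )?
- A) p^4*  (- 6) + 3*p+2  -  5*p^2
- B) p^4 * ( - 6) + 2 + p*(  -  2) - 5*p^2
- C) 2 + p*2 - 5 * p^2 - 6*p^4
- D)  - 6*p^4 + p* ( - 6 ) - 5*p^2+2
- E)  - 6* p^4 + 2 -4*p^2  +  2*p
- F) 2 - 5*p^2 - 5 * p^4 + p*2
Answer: C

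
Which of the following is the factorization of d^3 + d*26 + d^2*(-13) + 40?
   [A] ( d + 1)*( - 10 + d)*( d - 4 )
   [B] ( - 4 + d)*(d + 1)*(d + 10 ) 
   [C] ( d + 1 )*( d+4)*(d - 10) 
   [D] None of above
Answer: A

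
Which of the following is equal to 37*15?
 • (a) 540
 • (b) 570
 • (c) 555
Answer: c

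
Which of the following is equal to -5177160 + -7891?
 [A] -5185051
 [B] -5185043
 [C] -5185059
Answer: A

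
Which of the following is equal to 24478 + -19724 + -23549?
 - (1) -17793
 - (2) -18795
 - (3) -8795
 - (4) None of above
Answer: 2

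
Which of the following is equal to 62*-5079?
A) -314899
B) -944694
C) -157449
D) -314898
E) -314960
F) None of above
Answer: D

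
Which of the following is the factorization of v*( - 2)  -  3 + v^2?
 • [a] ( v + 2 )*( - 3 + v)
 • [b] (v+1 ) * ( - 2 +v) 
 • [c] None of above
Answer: c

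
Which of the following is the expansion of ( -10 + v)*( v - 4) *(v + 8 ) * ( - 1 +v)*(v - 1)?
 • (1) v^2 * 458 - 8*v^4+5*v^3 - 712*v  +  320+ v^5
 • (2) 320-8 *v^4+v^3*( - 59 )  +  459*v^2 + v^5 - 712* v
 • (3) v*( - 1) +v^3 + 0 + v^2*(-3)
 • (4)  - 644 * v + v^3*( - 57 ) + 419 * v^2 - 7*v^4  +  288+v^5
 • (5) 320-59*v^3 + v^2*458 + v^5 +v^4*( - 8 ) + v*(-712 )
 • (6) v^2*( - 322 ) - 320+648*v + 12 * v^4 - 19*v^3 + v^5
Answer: 5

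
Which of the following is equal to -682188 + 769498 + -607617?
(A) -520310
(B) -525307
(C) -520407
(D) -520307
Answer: D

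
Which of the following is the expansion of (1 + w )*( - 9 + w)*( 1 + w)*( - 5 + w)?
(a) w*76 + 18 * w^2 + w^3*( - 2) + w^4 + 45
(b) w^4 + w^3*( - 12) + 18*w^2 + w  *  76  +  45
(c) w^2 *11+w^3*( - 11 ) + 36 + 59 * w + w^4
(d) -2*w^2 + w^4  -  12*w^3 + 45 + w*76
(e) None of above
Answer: b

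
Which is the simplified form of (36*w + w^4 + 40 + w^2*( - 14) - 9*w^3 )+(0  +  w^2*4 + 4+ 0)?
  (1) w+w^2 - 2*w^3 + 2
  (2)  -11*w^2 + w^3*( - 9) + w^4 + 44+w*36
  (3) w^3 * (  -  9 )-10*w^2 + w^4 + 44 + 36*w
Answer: 3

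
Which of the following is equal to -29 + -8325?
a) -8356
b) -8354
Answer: b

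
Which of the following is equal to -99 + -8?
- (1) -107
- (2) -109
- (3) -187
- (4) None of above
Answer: 1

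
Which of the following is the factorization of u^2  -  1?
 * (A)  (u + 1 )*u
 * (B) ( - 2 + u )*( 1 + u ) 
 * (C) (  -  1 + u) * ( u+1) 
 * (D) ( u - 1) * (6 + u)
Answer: C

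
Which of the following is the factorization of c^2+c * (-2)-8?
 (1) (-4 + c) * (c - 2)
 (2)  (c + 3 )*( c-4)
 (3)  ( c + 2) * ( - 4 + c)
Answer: 3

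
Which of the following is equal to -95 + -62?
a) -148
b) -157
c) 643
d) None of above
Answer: b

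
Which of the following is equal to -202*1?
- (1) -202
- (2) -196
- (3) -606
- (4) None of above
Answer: 1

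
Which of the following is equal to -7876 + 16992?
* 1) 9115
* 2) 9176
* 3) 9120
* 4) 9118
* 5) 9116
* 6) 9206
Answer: 5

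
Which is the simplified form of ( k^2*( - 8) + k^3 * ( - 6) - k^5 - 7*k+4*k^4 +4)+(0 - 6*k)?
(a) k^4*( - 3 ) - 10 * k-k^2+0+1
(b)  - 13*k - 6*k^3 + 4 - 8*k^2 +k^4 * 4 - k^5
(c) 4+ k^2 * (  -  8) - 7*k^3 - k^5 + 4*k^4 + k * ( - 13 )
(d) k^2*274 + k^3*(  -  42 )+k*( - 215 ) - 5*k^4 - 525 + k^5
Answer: b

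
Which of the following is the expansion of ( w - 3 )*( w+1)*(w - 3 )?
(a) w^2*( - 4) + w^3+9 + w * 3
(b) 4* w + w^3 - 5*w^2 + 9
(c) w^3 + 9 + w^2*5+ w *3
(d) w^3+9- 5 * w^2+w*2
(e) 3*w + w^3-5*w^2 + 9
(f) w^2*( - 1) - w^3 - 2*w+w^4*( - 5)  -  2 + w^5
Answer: e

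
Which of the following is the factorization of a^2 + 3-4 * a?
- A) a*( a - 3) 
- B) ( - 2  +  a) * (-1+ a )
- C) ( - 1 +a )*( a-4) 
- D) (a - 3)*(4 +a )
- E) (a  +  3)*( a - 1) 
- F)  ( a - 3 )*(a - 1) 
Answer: F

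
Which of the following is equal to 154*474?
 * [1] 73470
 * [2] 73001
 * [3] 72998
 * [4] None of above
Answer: 4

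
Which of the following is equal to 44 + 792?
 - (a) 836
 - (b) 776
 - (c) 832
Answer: a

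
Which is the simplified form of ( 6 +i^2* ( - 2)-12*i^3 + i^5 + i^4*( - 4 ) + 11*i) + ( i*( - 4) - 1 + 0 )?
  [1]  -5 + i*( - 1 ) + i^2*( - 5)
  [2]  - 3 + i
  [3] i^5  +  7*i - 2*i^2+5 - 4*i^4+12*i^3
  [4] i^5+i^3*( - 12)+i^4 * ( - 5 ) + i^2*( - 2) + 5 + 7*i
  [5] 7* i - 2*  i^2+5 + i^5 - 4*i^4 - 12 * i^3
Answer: 5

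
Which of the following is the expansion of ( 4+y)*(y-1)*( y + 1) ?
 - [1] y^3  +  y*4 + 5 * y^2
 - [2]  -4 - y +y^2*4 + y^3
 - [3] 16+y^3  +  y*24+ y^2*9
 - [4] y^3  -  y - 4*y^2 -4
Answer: 2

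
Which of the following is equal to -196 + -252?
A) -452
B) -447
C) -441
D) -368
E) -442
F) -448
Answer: F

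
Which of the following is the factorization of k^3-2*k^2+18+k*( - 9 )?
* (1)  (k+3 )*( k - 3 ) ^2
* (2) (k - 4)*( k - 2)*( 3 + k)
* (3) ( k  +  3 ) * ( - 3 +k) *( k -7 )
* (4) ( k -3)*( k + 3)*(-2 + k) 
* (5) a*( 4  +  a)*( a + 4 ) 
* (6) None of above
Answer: 4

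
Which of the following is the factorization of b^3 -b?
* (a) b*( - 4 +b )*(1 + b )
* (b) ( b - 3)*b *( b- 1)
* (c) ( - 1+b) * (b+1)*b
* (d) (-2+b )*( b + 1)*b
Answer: c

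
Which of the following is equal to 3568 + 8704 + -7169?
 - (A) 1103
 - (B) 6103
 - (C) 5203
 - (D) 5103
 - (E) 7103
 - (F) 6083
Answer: D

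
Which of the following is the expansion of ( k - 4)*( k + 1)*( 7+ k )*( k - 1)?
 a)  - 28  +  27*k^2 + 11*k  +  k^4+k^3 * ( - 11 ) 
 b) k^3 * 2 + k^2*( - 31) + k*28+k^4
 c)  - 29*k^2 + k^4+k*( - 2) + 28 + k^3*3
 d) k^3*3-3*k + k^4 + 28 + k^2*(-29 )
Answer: d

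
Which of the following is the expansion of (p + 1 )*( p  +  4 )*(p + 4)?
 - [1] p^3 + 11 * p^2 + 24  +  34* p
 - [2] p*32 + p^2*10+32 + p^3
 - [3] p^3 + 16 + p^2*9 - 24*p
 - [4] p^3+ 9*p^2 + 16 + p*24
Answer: 4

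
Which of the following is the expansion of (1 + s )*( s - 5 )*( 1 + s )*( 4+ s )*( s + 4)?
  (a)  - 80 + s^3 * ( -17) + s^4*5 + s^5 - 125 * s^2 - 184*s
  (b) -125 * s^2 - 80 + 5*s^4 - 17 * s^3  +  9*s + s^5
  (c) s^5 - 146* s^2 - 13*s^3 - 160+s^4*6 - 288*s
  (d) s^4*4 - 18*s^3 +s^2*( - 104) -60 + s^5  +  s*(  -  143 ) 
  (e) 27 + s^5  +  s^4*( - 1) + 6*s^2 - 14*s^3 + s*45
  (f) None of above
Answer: a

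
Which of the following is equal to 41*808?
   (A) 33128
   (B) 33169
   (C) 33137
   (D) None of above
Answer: A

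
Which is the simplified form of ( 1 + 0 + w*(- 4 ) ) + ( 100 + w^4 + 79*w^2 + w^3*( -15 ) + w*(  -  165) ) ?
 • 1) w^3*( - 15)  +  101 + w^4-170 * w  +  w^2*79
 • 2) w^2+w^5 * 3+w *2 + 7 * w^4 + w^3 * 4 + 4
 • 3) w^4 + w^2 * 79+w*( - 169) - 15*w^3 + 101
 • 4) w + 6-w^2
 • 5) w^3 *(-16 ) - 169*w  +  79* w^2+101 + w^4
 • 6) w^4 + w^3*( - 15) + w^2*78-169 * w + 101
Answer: 3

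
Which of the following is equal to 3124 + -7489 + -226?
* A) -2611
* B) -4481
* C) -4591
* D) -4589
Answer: C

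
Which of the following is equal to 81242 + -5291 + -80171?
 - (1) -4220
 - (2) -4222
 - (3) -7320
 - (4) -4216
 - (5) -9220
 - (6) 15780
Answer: 1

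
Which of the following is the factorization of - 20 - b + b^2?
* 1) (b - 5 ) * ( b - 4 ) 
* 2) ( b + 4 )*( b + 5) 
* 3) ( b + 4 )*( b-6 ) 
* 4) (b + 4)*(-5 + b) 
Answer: 4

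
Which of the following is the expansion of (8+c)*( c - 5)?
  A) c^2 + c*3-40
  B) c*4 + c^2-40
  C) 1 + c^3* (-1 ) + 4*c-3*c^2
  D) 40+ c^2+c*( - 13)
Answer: A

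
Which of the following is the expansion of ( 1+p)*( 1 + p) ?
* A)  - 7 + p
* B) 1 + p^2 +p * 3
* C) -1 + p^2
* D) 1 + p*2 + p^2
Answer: D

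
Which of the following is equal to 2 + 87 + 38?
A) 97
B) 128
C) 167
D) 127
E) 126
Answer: D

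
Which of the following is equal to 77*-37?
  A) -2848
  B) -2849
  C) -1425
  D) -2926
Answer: B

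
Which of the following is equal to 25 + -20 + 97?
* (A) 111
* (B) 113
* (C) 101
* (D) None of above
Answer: D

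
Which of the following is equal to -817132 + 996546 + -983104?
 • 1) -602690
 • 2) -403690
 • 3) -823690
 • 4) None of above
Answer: 4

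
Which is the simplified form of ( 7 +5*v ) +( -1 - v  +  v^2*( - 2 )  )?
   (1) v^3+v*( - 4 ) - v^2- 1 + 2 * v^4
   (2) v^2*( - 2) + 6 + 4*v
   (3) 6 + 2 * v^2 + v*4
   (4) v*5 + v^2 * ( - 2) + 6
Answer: 2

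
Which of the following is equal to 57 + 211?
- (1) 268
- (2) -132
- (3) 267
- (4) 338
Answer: 1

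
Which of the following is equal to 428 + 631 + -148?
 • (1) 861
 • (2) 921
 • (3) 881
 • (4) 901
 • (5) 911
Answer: 5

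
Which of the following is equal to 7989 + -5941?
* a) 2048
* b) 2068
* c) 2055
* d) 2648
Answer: a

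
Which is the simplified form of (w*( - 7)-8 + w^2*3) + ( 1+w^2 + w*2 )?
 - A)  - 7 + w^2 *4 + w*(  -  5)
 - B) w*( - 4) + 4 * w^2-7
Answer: A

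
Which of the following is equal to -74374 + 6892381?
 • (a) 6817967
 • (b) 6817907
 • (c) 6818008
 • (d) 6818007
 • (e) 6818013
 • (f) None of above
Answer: d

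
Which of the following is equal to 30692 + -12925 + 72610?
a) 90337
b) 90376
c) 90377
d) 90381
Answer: c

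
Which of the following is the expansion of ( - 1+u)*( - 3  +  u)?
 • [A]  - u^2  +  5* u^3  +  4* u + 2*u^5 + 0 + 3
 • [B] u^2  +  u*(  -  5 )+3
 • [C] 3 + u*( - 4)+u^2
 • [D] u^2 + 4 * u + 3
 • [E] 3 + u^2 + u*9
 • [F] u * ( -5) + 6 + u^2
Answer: C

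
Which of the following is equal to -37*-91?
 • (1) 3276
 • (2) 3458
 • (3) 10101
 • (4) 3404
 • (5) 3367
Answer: 5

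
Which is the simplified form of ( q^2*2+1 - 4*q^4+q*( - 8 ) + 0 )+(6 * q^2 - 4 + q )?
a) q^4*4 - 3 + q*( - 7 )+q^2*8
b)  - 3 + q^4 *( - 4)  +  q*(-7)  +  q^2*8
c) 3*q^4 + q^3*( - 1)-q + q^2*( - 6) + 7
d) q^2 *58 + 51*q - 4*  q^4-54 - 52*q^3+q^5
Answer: b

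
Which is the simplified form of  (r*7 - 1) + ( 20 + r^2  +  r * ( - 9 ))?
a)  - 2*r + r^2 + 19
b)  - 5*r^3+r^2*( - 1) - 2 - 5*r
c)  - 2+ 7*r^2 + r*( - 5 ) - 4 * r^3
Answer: a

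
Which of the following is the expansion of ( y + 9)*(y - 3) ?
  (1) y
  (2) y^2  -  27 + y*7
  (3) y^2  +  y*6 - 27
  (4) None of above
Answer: 3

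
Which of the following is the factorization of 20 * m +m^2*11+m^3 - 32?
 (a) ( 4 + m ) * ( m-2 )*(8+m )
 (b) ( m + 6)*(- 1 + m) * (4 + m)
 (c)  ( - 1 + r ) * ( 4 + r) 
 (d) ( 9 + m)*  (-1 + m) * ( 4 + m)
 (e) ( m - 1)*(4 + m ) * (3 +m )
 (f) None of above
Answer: f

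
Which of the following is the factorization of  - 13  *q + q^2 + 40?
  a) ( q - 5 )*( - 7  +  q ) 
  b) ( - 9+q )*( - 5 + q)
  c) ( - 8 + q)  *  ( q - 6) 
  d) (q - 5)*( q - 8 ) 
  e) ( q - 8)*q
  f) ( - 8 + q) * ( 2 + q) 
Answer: d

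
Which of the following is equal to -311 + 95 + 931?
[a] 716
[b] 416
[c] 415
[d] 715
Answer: d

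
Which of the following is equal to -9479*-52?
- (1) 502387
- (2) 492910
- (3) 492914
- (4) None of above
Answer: 4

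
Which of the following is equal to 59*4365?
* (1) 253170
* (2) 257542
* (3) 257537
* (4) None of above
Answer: 4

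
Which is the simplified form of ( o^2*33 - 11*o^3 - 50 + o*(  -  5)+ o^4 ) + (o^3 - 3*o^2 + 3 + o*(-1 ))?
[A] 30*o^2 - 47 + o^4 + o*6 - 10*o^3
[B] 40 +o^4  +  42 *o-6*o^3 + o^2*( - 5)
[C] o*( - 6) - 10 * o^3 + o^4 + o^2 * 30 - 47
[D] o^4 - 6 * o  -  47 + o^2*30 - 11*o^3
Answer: C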